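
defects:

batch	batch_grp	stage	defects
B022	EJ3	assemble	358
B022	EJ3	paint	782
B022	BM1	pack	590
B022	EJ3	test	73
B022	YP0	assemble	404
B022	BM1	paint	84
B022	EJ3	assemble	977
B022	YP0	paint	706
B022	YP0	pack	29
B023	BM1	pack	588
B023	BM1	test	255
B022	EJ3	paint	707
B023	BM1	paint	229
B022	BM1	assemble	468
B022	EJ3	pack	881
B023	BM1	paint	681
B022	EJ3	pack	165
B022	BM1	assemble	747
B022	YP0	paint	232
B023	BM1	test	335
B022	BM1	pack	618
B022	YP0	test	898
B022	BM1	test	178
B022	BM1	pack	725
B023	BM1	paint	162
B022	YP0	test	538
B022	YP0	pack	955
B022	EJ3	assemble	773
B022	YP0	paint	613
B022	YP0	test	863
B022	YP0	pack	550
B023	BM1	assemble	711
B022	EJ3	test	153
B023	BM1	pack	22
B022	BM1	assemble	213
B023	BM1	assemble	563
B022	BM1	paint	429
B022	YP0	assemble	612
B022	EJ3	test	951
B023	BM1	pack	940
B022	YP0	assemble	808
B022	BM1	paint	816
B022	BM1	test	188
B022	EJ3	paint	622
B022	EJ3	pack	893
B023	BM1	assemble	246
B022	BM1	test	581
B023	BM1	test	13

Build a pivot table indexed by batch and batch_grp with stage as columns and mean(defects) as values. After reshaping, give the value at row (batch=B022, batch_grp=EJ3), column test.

Rows with batch=B022, batch_grp=EJ3 and stage=test: defects values are 73, 153, 951.
(73 + 153 + 951) / 3 = 392.33.

392.33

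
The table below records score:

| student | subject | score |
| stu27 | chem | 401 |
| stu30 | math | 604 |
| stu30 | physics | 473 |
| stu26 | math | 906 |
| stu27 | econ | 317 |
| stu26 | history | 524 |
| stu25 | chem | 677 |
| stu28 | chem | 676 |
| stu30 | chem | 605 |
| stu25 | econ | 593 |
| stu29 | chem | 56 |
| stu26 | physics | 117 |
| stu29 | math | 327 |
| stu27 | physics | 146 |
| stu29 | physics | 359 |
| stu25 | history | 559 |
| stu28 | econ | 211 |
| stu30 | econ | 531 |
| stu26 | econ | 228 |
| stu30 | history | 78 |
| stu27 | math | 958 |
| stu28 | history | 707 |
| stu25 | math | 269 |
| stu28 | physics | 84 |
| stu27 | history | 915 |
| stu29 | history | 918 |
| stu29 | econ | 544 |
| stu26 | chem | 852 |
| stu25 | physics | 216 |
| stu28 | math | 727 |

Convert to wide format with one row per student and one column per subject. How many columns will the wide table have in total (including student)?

6

1 column for student plus 5 distinct subject values → 6 columns.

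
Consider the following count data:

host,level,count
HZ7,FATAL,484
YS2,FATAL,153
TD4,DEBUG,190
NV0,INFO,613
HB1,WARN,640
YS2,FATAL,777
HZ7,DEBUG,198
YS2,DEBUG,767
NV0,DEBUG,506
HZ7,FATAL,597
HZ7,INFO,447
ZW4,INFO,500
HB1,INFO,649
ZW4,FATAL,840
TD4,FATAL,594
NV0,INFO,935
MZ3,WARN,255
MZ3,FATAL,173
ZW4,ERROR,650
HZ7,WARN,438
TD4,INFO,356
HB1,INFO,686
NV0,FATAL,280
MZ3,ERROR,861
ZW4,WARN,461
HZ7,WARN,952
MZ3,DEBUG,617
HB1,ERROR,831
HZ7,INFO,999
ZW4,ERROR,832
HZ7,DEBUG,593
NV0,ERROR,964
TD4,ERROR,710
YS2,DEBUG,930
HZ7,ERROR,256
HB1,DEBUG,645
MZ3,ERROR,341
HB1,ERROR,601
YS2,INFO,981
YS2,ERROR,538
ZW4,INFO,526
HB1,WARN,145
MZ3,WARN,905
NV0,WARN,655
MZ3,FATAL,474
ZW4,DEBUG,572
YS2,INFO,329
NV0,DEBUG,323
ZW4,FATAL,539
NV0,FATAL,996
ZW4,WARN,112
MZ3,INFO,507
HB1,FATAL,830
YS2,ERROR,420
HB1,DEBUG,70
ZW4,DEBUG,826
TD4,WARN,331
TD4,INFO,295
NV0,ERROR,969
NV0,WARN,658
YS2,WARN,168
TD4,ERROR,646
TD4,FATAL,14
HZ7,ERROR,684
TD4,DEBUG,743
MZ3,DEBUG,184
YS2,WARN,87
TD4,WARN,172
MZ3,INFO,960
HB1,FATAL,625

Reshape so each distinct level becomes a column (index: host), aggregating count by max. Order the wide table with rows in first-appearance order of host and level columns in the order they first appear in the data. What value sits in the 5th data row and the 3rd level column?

With rows in first-appearance order of host, row 5 is host=HB1. level columns in first-appearance order: FATAL, DEBUG, INFO, WARN, ERROR; column 3 is INFO.
Long rows with host=HB1, level=INFO: max(649, 686) = 686.

686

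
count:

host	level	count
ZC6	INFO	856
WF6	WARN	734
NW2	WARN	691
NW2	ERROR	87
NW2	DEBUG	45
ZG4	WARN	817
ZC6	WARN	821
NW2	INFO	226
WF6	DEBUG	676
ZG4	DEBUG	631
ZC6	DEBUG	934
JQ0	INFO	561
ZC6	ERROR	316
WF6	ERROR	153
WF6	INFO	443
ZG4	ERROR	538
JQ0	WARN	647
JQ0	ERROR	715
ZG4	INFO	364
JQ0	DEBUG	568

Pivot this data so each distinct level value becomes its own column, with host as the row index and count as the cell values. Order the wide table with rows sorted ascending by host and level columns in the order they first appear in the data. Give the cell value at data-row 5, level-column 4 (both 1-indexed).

With rows sorted ascending by host, row 5 is host=ZG4. level columns in first-appearance order: INFO, WARN, ERROR, DEBUG; column 4 is DEBUG.
Long rows with host=ZG4, level=DEBUG: count = 631.

631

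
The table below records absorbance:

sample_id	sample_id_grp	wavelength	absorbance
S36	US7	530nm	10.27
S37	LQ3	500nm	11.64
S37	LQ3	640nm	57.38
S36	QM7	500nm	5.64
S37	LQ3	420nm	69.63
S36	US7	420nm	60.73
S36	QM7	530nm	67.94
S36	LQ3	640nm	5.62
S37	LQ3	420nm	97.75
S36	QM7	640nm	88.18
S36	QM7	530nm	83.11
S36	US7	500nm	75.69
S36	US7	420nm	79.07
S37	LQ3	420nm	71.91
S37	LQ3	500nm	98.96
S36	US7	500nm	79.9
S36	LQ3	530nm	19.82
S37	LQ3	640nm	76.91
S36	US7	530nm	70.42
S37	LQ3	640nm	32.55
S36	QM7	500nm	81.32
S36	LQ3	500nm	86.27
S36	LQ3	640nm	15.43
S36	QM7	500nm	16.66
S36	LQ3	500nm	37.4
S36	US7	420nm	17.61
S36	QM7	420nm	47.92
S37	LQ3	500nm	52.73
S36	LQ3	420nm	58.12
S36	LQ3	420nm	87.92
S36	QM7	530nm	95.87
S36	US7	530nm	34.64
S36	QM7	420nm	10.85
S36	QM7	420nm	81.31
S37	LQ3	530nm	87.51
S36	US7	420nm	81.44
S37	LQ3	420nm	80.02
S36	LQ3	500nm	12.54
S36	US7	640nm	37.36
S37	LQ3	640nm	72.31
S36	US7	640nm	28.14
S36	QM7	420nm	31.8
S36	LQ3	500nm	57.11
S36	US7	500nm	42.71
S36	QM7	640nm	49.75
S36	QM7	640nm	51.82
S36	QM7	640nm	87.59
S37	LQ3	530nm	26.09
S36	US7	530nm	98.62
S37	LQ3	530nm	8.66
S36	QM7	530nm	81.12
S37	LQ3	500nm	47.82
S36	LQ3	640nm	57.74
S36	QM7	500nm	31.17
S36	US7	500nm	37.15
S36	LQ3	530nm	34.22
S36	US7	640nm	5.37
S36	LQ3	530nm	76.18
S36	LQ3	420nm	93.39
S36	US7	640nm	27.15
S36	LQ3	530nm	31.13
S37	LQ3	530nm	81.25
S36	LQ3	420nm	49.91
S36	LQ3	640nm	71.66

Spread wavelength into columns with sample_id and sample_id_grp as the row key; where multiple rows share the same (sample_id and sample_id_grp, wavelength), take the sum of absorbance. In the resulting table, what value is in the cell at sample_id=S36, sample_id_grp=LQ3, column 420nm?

289.34

Rows with sample_id=S36, sample_id_grp=LQ3 and wavelength=420nm: absorbance values are 58.12, 87.92, 93.39, 49.91.
58.12 + 87.92 + 93.39 + 49.91 = 289.34.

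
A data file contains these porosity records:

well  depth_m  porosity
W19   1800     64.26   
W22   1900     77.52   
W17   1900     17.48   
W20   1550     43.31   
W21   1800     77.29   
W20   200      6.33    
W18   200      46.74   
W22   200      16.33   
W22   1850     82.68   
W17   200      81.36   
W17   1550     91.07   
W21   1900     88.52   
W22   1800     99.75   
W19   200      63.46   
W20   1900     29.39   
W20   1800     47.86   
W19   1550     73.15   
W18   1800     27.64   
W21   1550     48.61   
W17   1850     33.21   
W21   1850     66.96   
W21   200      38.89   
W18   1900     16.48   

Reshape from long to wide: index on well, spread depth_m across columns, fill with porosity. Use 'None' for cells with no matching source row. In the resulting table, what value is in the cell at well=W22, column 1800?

The long row with well=W22, depth_m=1800 has porosity=99.75.

99.75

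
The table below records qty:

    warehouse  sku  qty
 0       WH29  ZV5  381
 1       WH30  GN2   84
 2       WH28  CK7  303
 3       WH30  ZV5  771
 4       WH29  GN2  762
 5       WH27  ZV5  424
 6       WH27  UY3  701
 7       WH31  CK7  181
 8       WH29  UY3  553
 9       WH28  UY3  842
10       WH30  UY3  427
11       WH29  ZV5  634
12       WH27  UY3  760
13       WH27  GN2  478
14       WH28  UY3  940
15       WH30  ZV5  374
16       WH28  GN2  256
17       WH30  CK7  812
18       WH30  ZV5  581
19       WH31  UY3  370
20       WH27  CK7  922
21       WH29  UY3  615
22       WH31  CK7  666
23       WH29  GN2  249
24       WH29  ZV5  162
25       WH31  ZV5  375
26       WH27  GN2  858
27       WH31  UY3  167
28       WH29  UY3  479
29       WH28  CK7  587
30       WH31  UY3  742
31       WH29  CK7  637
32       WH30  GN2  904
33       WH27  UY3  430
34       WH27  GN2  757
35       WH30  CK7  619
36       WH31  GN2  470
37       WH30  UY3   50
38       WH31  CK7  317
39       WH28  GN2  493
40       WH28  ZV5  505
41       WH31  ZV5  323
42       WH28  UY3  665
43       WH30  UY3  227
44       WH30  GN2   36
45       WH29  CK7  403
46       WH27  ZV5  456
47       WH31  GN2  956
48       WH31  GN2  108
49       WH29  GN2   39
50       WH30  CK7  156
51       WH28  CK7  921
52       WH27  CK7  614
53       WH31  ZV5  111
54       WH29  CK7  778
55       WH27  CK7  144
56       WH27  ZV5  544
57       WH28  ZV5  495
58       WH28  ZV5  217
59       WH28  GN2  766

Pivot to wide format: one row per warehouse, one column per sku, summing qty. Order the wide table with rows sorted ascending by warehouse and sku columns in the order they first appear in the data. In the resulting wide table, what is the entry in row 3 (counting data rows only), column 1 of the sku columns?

1177

With rows sorted ascending by warehouse, row 3 is warehouse=WH29. sku columns in first-appearance order: ZV5, GN2, CK7, UY3; column 1 is ZV5.
Long rows with warehouse=WH29, sku=ZV5: 381 + 634 + 162 = 1177.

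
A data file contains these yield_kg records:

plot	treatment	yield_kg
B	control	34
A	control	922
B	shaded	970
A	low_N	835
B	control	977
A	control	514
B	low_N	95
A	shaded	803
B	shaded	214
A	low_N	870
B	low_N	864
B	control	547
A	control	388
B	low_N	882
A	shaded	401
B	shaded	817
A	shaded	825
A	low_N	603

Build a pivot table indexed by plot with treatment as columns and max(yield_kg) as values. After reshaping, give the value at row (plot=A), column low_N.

870

Rows with plot=A and treatment=low_N: yield_kg values are 835, 870, 603.
max(835, 870, 603) = 870.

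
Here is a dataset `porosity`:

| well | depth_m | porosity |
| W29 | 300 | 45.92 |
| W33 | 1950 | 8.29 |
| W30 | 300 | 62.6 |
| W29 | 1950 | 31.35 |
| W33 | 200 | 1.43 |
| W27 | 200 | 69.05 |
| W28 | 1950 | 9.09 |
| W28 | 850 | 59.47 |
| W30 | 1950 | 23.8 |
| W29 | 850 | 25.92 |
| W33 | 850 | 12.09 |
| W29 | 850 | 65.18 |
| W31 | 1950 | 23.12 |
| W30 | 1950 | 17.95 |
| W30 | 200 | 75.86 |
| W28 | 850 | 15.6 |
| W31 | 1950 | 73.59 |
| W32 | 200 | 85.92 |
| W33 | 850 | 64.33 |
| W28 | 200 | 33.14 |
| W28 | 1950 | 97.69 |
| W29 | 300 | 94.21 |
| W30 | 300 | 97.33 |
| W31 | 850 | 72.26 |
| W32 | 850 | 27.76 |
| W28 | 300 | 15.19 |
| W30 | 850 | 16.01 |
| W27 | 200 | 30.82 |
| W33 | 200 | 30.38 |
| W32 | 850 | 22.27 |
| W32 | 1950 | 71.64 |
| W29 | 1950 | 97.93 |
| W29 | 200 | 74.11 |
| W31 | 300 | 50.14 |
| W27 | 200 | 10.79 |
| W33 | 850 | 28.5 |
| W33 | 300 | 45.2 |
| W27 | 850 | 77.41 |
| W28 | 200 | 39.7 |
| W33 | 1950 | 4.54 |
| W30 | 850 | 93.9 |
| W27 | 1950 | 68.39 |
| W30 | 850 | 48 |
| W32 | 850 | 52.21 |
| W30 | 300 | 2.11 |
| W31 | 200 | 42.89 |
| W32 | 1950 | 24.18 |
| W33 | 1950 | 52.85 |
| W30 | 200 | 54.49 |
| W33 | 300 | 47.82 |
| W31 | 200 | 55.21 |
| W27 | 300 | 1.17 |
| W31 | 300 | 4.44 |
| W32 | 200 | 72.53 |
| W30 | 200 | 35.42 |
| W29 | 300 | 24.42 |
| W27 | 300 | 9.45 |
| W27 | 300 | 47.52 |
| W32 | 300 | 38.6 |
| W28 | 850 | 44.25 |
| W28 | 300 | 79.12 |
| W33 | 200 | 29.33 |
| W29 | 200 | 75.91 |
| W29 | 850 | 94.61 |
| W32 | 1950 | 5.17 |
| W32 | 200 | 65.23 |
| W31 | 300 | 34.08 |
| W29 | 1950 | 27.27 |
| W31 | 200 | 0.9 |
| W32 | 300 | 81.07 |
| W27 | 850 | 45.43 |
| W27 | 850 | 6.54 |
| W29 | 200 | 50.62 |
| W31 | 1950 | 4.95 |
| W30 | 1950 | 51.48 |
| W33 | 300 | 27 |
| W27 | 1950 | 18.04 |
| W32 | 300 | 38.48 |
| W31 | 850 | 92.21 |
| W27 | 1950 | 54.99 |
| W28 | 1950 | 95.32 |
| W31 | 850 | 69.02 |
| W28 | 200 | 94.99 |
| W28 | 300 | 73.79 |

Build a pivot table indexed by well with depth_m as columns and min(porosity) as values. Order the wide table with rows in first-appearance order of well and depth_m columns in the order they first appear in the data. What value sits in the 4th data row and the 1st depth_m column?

With rows in first-appearance order of well, row 4 is well=W27. depth_m columns in first-appearance order: 300, 1950, 200, 850; column 1 is 300.
Long rows with well=W27, depth_m=300: min(1.17, 9.45, 47.52) = 1.17.

1.17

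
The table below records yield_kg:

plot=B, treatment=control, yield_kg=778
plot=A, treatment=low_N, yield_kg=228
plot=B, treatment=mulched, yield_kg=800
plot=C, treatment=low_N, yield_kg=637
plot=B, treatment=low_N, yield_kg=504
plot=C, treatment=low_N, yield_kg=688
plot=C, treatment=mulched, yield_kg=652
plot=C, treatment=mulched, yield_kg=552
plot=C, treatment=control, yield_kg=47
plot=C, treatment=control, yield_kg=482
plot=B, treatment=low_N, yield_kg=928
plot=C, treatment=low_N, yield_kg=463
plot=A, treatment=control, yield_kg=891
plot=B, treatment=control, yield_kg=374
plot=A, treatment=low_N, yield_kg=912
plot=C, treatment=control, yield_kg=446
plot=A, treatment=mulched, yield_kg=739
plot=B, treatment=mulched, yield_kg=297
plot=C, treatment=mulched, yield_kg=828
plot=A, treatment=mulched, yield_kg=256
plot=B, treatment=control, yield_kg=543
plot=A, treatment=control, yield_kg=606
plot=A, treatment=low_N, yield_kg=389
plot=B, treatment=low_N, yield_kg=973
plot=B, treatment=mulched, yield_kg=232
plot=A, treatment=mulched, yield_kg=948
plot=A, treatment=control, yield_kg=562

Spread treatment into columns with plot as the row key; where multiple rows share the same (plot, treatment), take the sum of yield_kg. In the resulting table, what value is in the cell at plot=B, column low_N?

2405

Rows with plot=B and treatment=low_N: yield_kg values are 504, 928, 973.
504 + 928 + 973 = 2405.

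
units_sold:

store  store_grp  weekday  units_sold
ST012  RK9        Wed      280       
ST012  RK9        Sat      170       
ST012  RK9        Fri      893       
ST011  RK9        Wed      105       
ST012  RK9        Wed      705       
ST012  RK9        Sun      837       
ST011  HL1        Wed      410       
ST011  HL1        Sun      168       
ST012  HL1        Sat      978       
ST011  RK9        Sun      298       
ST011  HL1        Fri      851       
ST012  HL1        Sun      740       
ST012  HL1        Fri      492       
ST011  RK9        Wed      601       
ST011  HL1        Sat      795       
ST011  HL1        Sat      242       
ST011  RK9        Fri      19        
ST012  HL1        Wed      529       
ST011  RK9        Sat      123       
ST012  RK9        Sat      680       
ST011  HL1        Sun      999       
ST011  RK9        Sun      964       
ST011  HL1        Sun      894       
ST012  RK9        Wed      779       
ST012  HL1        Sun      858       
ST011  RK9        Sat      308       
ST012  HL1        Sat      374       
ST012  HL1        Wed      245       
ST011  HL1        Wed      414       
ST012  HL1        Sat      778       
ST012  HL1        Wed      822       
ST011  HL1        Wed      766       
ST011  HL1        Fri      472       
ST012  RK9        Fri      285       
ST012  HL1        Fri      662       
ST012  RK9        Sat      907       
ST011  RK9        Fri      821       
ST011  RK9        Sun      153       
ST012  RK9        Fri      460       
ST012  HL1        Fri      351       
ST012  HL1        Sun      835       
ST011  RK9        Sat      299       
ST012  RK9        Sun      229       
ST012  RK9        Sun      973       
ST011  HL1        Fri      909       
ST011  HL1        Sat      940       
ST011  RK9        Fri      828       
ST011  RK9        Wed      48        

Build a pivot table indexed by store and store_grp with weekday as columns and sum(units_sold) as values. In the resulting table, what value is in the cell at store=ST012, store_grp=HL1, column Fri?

Rows with store=ST012, store_grp=HL1 and weekday=Fri: units_sold values are 492, 662, 351.
492 + 662 + 351 = 1505.

1505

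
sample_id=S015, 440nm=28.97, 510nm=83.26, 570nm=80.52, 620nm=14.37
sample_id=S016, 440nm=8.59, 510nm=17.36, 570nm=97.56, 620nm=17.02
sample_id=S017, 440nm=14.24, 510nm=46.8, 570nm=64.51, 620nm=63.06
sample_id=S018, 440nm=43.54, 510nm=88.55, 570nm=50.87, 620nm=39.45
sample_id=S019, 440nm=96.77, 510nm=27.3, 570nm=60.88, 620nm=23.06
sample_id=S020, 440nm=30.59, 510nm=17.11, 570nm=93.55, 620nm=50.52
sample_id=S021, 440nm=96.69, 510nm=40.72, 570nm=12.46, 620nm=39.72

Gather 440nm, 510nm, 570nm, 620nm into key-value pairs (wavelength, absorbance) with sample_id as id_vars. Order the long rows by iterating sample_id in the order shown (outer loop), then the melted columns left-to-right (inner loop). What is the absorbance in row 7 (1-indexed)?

97.56

28 rows total (7 × 4). Row 7: index ⌊(7-1)/4⌋ = 1 into sample_id → S016; (7-1) mod 4 = 2 into the melted columns → 570nm.
So row 7 is (S016, 570nm, 97.56); absorbance = 97.56.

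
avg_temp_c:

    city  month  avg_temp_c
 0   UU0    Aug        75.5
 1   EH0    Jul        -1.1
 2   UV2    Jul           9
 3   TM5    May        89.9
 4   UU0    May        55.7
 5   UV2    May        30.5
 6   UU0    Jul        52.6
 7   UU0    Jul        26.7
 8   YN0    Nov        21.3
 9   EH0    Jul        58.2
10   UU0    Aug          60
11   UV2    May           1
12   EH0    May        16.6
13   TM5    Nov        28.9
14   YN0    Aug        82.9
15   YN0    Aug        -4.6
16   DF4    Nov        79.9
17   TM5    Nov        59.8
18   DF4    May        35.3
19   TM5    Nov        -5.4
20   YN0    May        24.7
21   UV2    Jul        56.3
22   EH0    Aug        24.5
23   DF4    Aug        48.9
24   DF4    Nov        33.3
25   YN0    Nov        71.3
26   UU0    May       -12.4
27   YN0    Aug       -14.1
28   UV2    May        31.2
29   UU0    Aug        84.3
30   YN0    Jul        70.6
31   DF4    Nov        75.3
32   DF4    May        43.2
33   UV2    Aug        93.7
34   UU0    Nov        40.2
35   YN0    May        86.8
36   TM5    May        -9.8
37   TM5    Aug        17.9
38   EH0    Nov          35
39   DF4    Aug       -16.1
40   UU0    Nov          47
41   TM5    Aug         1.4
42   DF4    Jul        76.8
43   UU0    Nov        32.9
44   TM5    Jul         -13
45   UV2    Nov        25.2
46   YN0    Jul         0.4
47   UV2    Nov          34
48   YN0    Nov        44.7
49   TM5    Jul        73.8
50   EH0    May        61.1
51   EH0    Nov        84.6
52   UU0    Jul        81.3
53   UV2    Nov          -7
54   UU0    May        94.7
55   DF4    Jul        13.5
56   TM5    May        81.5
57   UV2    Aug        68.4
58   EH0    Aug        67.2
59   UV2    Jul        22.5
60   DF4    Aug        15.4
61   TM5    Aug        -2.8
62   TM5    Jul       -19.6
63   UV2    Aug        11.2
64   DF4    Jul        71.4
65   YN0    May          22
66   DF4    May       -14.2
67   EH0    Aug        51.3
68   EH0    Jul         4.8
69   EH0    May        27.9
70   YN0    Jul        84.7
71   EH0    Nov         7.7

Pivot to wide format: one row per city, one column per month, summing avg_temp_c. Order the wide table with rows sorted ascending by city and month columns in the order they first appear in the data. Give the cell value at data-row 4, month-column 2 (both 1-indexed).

With rows sorted ascending by city, row 4 is city=UU0. month columns in first-appearance order: Aug, Jul, May, Nov; column 2 is Jul.
Long rows with city=UU0, month=Jul: 52.6 + 26.7 + 81.3 = 160.6.

160.6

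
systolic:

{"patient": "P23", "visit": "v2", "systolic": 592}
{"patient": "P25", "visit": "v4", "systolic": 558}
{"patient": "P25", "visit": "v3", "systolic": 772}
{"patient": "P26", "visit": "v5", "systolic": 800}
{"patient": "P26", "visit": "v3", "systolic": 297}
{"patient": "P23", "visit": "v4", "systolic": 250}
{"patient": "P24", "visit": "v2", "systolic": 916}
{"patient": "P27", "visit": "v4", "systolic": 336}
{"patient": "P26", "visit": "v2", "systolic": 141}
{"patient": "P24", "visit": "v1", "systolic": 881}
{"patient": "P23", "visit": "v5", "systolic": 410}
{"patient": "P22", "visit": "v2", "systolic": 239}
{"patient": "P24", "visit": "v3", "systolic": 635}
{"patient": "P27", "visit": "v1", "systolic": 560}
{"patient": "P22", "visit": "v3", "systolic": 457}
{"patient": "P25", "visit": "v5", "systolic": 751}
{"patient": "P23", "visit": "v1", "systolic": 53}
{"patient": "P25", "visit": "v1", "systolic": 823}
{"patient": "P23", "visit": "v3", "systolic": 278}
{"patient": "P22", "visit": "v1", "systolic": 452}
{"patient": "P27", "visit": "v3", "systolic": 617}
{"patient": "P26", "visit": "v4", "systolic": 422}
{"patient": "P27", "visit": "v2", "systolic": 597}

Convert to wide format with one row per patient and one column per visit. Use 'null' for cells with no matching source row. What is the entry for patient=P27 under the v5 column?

null

No long-format row has patient=P27 and visit=v5, so the cell is null.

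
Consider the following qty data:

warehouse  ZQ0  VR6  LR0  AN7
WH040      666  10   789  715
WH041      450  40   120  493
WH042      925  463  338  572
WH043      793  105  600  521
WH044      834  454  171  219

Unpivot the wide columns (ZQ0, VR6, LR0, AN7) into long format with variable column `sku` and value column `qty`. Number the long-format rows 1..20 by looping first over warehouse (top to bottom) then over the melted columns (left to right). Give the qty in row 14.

20 rows total (5 × 4). Row 14: index ⌊(14-1)/4⌋ = 3 into warehouse → WH043; (14-1) mod 4 = 1 into the melted columns → VR6.
So row 14 is (WH043, VR6, 105); qty = 105.

105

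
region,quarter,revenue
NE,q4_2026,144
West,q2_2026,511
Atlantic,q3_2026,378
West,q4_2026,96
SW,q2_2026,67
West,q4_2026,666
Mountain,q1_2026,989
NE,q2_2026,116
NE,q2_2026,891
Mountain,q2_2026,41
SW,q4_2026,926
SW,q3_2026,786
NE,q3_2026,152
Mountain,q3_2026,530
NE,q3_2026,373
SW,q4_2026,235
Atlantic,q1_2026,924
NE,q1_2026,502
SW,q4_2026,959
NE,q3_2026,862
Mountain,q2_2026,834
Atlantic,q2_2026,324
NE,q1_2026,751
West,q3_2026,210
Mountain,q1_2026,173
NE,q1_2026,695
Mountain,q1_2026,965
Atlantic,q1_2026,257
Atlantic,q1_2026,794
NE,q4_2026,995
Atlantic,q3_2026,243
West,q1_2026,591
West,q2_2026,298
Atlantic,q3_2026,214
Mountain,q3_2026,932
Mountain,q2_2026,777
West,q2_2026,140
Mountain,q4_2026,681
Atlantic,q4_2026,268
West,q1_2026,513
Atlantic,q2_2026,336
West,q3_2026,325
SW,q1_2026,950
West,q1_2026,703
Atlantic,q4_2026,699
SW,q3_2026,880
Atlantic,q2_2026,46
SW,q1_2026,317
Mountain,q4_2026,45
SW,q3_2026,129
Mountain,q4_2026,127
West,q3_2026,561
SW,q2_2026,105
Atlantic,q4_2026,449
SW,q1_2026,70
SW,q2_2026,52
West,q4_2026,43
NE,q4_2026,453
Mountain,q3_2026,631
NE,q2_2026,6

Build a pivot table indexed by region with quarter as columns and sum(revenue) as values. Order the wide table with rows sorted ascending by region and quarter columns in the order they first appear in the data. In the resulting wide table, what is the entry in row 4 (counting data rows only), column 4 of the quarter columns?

With rows sorted ascending by region, row 4 is region=SW. quarter columns in first-appearance order: q4_2026, q2_2026, q3_2026, q1_2026; column 4 is q1_2026.
Long rows with region=SW, quarter=q1_2026: 950 + 317 + 70 = 1337.

1337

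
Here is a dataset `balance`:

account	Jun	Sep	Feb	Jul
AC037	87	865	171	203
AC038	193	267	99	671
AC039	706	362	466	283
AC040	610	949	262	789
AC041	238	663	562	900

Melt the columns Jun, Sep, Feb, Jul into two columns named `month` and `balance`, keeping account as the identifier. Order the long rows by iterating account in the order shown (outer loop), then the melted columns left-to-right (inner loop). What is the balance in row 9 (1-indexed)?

706

20 rows total (5 × 4). Row 9: index ⌊(9-1)/4⌋ = 2 into account → AC039; (9-1) mod 4 = 0 into the melted columns → Jun.
So row 9 is (AC039, Jun, 706); balance = 706.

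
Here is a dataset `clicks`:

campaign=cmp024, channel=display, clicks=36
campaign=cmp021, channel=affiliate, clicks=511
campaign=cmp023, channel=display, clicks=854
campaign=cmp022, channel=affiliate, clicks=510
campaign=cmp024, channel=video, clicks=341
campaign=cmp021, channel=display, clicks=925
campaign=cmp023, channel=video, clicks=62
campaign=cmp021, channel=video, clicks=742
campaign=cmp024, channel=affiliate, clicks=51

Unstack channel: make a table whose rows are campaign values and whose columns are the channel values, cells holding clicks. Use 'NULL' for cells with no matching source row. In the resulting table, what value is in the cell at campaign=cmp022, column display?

NULL

No long-format row has campaign=cmp022 and channel=display, so the cell is NULL.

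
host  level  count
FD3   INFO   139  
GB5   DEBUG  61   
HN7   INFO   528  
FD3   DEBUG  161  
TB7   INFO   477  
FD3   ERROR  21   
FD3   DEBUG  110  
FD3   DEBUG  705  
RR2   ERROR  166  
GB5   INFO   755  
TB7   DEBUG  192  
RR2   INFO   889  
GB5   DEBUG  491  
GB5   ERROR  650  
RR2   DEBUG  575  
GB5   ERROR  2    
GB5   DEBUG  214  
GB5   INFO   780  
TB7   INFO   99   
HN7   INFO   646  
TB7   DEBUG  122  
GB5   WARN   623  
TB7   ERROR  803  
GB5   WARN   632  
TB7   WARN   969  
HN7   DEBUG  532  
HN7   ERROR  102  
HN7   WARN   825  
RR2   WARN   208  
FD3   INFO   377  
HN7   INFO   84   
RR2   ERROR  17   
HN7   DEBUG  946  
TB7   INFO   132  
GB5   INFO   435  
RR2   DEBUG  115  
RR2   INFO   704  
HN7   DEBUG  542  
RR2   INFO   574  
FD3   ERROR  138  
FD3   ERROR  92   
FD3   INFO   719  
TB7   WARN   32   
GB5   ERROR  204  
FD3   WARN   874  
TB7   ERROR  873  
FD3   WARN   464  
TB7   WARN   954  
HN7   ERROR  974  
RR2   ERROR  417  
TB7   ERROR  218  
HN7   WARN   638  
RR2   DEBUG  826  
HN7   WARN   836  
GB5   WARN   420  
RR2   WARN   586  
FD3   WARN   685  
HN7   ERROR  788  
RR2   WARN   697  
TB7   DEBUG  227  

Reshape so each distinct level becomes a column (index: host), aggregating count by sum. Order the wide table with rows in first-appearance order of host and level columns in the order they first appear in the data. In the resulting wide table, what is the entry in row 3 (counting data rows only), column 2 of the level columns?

2020

With rows in first-appearance order of host, row 3 is host=HN7. level columns in first-appearance order: INFO, DEBUG, ERROR, WARN; column 2 is DEBUG.
Long rows with host=HN7, level=DEBUG: 532 + 946 + 542 = 2020.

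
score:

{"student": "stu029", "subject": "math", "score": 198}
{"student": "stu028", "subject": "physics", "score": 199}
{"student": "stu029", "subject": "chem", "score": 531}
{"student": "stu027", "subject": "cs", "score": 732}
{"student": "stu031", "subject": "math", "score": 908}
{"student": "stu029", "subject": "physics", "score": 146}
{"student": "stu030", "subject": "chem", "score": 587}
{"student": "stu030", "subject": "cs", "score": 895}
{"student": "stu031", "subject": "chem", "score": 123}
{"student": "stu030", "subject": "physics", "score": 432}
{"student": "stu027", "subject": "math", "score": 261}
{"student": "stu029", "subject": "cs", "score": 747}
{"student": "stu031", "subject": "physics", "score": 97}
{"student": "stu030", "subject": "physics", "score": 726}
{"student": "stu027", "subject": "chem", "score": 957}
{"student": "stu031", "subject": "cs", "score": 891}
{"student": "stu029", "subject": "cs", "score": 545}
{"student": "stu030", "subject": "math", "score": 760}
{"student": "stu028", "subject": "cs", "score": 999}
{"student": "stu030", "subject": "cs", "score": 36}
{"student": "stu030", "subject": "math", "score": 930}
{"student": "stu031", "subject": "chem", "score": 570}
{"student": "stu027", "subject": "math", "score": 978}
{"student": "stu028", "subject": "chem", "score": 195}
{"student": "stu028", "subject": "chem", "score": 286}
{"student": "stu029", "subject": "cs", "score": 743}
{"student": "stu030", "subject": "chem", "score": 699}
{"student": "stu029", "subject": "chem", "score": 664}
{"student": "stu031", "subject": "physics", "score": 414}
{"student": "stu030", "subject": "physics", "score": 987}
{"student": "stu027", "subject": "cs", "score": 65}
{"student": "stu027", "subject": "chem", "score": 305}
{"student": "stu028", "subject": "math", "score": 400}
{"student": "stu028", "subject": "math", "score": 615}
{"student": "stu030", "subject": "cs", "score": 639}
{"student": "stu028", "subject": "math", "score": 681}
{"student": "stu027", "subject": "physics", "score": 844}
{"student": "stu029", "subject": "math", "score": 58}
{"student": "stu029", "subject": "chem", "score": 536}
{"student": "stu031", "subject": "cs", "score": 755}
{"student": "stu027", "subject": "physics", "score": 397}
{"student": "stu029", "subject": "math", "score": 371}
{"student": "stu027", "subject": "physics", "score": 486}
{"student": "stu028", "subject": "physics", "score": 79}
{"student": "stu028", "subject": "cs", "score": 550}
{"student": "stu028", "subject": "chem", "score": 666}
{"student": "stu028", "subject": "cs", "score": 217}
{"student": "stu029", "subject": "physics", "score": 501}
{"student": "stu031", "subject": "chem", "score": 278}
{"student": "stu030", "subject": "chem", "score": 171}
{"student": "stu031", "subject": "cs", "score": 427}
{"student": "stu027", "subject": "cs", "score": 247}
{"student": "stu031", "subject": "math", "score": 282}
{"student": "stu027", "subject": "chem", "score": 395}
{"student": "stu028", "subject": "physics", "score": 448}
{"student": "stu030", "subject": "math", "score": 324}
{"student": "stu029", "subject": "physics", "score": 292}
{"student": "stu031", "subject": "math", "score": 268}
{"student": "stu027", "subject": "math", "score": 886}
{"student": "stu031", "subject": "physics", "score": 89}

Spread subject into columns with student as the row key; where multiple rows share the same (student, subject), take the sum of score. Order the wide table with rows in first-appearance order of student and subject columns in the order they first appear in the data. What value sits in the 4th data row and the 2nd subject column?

600

With rows in first-appearance order of student, row 4 is student=stu031. subject columns in first-appearance order: math, physics, chem, cs; column 2 is physics.
Long rows with student=stu031, subject=physics: 97 + 414 + 89 = 600.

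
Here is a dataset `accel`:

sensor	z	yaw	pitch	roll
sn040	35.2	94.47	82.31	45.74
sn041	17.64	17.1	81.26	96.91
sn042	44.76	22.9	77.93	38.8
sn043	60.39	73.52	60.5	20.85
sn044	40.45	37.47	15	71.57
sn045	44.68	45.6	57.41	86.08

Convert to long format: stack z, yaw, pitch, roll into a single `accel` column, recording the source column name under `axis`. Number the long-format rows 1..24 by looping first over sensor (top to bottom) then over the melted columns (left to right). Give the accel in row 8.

96.91

24 rows total (6 × 4). Row 8: index ⌊(8-1)/4⌋ = 1 into sensor → sn041; (8-1) mod 4 = 3 into the melted columns → roll.
So row 8 is (sn041, roll, 96.91); accel = 96.91.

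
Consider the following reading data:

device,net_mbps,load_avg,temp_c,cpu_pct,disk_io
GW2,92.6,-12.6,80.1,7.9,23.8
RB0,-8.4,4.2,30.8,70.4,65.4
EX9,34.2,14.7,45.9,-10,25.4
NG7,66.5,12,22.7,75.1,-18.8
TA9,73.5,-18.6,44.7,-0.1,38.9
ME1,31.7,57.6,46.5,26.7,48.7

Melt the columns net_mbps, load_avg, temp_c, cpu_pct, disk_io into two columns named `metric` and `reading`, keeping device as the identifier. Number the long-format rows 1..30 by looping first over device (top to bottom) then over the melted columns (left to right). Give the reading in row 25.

38.9

30 rows total (6 × 5). Row 25: index ⌊(25-1)/5⌋ = 4 into device → TA9; (25-1) mod 5 = 4 into the melted columns → disk_io.
So row 25 is (TA9, disk_io, 38.9); reading = 38.9.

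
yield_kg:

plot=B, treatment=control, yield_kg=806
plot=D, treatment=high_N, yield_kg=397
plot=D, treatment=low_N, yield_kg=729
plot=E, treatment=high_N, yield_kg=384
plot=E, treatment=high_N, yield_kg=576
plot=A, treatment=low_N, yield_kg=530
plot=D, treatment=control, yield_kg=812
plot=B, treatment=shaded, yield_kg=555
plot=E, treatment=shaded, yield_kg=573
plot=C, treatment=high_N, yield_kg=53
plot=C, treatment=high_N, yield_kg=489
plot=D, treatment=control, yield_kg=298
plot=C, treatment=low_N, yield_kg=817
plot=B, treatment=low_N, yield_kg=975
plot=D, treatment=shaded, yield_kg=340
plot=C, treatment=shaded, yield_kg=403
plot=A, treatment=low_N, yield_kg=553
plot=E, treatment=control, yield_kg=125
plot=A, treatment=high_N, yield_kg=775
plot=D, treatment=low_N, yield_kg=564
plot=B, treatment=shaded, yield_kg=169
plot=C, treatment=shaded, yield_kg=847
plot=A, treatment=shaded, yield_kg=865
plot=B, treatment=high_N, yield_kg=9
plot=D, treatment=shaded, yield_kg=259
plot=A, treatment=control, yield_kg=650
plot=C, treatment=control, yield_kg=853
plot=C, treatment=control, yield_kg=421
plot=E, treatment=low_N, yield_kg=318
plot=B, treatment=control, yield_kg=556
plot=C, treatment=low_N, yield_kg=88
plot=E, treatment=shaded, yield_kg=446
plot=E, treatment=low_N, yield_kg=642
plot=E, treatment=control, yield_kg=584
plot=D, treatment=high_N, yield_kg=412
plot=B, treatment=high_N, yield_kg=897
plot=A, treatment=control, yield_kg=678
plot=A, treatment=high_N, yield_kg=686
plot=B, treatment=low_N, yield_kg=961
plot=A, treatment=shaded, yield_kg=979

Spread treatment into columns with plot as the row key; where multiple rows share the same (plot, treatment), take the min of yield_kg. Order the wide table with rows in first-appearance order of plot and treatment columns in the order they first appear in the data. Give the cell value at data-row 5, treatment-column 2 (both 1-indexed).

53

With rows in first-appearance order of plot, row 5 is plot=C. treatment columns in first-appearance order: control, high_N, low_N, shaded; column 2 is high_N.
Long rows with plot=C, treatment=high_N: min(53, 489) = 53.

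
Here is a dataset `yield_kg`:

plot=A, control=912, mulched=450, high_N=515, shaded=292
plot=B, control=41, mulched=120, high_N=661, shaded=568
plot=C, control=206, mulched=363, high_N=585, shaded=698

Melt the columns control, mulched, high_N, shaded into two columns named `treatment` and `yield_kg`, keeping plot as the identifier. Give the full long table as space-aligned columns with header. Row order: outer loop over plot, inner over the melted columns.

Each (plot, column) pair becomes one row: 3 × 4 = 12 rows.
For example, (A, control) → yield_kg=912.

plot  treatment  yield_kg
A     control    912     
A     mulched    450     
A     high_N     515     
A     shaded     292     
B     control    41      
B     mulched    120     
B     high_N     661     
B     shaded     568     
C     control    206     
C     mulched    363     
C     high_N     585     
C     shaded     698     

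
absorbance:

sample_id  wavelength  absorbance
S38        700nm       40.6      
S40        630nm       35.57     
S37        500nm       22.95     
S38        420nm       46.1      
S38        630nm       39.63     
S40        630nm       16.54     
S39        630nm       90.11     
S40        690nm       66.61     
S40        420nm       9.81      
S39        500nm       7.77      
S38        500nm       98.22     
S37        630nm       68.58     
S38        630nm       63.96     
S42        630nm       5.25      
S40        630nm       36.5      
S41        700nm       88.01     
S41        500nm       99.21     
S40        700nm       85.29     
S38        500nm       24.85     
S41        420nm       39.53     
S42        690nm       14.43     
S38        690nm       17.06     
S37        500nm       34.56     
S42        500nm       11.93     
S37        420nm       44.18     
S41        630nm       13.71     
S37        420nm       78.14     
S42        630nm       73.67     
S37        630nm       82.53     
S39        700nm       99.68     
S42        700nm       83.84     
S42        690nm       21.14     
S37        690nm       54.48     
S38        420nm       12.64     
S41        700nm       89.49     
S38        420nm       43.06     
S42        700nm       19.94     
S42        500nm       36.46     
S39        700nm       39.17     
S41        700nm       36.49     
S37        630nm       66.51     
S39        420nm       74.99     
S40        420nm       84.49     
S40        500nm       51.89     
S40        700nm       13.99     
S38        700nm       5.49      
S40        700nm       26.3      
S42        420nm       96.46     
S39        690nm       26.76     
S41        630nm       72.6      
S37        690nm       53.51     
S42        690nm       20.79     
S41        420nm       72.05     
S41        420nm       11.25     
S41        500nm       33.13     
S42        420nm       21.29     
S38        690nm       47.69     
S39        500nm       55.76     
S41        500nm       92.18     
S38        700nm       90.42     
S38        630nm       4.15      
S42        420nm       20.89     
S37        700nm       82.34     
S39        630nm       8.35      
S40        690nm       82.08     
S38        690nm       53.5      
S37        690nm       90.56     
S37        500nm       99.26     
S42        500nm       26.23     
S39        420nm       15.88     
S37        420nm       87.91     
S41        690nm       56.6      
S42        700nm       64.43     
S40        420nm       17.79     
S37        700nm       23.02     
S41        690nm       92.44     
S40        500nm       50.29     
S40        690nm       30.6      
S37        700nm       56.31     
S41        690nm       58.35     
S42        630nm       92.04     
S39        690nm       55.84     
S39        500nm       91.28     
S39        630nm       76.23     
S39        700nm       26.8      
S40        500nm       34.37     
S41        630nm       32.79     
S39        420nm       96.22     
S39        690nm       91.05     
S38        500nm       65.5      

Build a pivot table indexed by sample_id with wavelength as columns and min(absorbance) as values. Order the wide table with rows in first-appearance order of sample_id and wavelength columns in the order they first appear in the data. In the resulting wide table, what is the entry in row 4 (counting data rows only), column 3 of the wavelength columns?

7.77

With rows in first-appearance order of sample_id, row 4 is sample_id=S39. wavelength columns in first-appearance order: 700nm, 630nm, 500nm, 420nm, 690nm; column 3 is 500nm.
Long rows with sample_id=S39, wavelength=500nm: min(7.77, 55.76, 91.28) = 7.77.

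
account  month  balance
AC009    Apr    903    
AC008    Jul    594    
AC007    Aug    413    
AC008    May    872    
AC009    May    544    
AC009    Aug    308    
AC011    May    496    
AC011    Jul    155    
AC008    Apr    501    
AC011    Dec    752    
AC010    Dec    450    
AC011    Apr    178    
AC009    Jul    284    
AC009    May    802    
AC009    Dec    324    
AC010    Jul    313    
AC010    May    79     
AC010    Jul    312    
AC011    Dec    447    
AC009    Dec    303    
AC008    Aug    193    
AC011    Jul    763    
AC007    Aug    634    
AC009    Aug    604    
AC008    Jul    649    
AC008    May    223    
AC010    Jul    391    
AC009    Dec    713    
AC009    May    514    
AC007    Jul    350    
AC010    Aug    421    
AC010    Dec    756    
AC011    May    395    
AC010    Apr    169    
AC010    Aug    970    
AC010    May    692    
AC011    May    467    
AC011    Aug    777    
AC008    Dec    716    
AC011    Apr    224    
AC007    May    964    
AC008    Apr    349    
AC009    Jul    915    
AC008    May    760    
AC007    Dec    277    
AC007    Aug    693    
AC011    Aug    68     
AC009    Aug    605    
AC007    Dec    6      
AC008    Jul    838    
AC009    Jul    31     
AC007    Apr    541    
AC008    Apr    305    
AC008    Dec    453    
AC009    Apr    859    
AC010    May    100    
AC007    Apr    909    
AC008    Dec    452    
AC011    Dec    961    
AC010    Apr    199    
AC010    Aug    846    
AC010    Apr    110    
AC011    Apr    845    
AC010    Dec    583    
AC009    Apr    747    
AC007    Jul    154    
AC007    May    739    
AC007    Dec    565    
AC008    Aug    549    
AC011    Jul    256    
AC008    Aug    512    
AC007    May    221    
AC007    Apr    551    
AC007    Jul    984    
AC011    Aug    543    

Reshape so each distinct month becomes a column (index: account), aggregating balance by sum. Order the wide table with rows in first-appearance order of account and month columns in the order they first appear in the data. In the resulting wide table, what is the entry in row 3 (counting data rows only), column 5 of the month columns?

With rows in first-appearance order of account, row 3 is account=AC007. month columns in first-appearance order: Apr, Jul, Aug, May, Dec; column 5 is Dec.
Long rows with account=AC007, month=Dec: 277 + 6 + 565 = 848.

848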